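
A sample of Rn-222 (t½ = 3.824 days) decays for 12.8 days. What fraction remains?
N/N₀ = (1/2)^(t/t½) = 0.09826 = 9.83%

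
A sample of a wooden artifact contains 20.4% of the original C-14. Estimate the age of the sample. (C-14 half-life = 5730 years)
Age = t½ × log₂(1/ratio) = 13140 years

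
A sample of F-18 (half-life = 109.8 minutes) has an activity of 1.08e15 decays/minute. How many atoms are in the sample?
N = A/λ = 1.711e17 atoms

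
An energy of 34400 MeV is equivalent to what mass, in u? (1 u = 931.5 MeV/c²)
m = E/c² = 36.93 u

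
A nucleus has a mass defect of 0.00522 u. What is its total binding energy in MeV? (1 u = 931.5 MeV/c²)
B.E. = Δm × 931.5 = 4.862 MeV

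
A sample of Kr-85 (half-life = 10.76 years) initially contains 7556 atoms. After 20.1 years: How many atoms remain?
N = N₀(1/2)^(t/t½) = 2070 atoms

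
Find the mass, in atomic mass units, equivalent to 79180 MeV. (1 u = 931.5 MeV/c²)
m = E/c² = 85 u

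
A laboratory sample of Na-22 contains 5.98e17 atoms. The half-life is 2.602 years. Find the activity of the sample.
A = λN = 1.593e17 decays/year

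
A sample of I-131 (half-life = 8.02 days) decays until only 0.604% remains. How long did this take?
t = t½ × log₂(N₀/N) = 59.12 days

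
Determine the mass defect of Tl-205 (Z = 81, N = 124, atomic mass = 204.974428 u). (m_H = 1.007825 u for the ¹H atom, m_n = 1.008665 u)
Δm = Z·m_H + N·m_n − M = 1.734 u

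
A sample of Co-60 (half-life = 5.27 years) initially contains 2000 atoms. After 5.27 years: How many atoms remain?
N = N₀(1/2)^(t/t½) = 1000 atoms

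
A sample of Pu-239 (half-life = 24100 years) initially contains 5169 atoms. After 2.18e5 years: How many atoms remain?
N = N₀(1/2)^(t/t½) = 9.781 atoms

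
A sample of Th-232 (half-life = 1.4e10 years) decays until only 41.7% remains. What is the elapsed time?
t = t½ × log₂(N₀/N) = 1.767e10 years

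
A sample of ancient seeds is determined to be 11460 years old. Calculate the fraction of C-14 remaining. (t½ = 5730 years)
N/N₀ = (1/2)^(t/t½) = 0.25 = 25%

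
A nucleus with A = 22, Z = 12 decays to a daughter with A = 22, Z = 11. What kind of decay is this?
ΔA = 0, ΔZ = -1 ⇒ beta-plus decay (β⁺) or electron capture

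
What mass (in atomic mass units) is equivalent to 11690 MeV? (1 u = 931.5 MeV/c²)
m = E/c² = 12.55 u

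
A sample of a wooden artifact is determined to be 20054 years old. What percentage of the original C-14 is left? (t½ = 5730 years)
N/N₀ = (1/2)^(t/t½) = 0.0884 = 8.84%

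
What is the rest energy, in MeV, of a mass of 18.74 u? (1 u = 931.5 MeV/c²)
E = mc² = 17460 MeV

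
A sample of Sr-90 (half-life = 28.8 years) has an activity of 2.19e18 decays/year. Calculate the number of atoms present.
N = A/λ = 9.099e19 atoms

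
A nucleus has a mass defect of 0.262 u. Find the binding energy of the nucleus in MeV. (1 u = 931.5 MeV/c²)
B.E. = Δm × 931.5 = 244.1 MeV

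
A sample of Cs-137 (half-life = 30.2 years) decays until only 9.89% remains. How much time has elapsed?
t = t½ × log₂(N₀/N) = 100.8 years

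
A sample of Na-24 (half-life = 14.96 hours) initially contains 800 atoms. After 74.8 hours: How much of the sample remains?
N = N₀(1/2)^(t/t½) = 25 atoms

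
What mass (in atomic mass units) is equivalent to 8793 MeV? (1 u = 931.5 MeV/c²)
m = E/c² = 9.44 u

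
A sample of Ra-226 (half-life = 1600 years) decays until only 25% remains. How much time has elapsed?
t = t½ × log₂(N₀/N) = 3200 years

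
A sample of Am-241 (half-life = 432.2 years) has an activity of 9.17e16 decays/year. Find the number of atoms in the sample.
N = A/λ = 5.718e19 atoms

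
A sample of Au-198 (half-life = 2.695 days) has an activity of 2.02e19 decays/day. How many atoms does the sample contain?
N = A/λ = 7.854e19 atoms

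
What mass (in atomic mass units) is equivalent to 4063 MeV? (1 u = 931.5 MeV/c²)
m = E/c² = 4.362 u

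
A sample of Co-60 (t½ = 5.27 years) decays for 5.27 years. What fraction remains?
N/N₀ = (1/2)^(t/t½) = 0.5 = 50%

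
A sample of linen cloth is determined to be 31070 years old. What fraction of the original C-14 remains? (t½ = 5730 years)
N/N₀ = (1/2)^(t/t½) = 0.02332 = 2.33%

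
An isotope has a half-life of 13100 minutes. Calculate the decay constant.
λ = ln(2)/t½ = 5.291e-5 minute⁻¹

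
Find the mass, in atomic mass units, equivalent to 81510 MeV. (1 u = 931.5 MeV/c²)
m = E/c² = 87.5 u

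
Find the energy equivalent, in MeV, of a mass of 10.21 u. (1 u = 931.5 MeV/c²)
E = mc² = 9511 MeV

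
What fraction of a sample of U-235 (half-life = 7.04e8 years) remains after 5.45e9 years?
N/N₀ = (1/2)^(t/t½) = 0.004673 = 0.467%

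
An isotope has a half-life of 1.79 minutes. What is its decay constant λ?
λ = ln(2)/t½ = 0.3872 minute⁻¹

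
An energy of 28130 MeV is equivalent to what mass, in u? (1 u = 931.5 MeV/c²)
m = E/c² = 30.2 u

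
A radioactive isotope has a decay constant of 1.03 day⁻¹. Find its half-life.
t½ = ln(2)/λ = 0.673 days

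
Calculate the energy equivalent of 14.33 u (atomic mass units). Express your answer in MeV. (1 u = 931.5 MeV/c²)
E = mc² = 13350 MeV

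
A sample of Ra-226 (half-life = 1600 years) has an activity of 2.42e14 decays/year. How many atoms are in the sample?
N = A/λ = 5.586e17 atoms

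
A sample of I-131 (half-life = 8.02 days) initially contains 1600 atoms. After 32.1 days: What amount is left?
N = N₀(1/2)^(t/t½) = 99.83 atoms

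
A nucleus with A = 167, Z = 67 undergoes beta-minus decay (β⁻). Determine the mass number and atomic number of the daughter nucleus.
Daughter: A = 167, Z = 68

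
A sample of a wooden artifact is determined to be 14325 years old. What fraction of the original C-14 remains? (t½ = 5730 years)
N/N₀ = (1/2)^(t/t½) = 0.1768 = 17.7%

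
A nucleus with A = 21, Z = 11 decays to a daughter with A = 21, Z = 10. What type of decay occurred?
ΔA = 0, ΔZ = -1 ⇒ beta-plus decay (β⁺) or electron capture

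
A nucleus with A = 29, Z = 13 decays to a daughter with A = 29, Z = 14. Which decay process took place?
ΔA = 0, ΔZ = +1 ⇒ beta-minus decay (β⁻)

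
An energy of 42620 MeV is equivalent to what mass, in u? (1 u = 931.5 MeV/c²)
m = E/c² = 45.75 u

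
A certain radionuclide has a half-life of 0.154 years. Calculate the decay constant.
λ = ln(2)/t½ = 4.501 year⁻¹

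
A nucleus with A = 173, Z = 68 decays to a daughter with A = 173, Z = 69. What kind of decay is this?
ΔA = 0, ΔZ = +1 ⇒ beta-minus decay (β⁻)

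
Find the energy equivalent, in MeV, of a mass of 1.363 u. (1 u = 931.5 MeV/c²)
E = mc² = 1270 MeV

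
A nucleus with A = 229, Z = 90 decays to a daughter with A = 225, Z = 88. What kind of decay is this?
ΔA = -4, ΔZ = -2 ⇒ alpha decay (α)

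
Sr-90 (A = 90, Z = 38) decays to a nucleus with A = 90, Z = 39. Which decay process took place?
ΔA = 0, ΔZ = +1 ⇒ beta-minus decay (β⁻)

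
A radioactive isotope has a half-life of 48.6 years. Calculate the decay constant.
λ = ln(2)/t½ = 0.01426 year⁻¹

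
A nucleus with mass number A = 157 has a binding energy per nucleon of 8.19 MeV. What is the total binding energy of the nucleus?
B.E. = 8.19 × 157 = 1286 MeV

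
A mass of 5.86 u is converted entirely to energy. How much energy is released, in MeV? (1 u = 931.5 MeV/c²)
E = mc² = 5459 MeV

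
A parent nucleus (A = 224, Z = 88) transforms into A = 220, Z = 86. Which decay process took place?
ΔA = -4, ΔZ = -2 ⇒ alpha decay (α)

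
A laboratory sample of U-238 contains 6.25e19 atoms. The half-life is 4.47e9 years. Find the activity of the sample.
A = λN = 9.692e9 decays/year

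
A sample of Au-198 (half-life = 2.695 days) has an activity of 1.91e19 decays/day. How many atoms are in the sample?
N = A/λ = 7.426e19 atoms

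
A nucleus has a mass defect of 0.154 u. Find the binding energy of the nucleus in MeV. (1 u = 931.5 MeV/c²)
B.E. = Δm × 931.5 = 143.5 MeV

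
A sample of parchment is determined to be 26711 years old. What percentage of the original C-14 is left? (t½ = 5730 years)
N/N₀ = (1/2)^(t/t½) = 0.03951 = 3.95%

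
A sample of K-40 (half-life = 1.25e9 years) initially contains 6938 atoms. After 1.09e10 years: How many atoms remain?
N = N₀(1/2)^(t/t½) = 16.45 atoms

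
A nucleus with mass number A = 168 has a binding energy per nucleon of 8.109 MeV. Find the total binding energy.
B.E. = 8.109 × 168 = 1362 MeV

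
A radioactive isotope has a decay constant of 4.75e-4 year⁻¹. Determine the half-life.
t½ = ln(2)/λ = 1459 years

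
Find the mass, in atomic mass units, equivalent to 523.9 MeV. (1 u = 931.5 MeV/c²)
m = E/c² = 0.5624 u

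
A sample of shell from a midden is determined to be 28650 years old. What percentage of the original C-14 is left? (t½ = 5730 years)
N/N₀ = (1/2)^(t/t½) = 0.03125 = 3.12%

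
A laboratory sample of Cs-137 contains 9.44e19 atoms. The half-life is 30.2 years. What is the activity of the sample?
A = λN = 2.167e18 decays/year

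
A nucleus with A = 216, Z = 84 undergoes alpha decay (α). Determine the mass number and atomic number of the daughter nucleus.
Daughter: A = 212, Z = 82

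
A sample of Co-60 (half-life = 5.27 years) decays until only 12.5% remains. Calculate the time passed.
t = t½ × log₂(N₀/N) = 15.81 years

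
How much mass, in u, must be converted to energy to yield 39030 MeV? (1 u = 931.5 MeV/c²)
m = E/c² = 41.9 u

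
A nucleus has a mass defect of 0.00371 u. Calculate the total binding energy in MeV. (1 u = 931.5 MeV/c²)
B.E. = Δm × 931.5 = 3.456 MeV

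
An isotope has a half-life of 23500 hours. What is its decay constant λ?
λ = ln(2)/t½ = 2.95e-5 hour⁻¹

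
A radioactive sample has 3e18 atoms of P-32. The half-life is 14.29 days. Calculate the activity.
A = λN = 1.455e17 decays/day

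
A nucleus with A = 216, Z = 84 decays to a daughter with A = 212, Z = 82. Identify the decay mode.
ΔA = -4, ΔZ = -2 ⇒ alpha decay (α)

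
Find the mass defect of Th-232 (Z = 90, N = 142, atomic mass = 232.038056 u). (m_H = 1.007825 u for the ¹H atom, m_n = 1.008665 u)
Δm = Z·m_H + N·m_n − M = 1.897 u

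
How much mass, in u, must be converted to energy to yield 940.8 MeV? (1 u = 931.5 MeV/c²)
m = E/c² = 1.01 u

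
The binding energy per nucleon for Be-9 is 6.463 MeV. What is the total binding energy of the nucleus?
B.E. = 6.463 × 9 = 58.17 MeV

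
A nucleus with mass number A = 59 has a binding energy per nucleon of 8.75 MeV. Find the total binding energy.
B.E. = 8.75 × 59 = 516.2 MeV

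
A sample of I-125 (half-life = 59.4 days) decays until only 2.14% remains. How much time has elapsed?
t = t½ × log₂(N₀/N) = 329.4 days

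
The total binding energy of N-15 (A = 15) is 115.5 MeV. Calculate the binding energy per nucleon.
B.E./A = 115.5/15 = 7.7 MeV/nucleon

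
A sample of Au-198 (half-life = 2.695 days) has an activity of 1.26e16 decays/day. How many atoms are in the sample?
N = A/λ = 4.899e16 atoms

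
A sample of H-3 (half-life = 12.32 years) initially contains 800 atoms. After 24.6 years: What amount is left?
N = N₀(1/2)^(t/t½) = 200.5 atoms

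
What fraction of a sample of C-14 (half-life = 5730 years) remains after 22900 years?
N/N₀ = (1/2)^(t/t½) = 0.06265 = 6.27%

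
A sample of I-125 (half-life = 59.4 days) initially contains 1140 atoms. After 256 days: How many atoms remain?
N = N₀(1/2)^(t/t½) = 57.48 atoms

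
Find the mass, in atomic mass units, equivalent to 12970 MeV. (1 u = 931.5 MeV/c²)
m = E/c² = 13.92 u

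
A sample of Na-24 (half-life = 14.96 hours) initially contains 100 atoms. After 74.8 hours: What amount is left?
N = N₀(1/2)^(t/t½) = 3.125 atoms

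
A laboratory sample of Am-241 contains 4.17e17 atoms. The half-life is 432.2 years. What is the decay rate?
A = λN = 6.688e14 decays/year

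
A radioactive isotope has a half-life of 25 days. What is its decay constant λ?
λ = ln(2)/t½ = 0.02773 day⁻¹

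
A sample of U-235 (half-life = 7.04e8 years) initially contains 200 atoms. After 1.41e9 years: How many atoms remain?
N = N₀(1/2)^(t/t½) = 49.9 atoms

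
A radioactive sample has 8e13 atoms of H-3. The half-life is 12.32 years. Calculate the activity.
A = λN = 4.501e12 decays/year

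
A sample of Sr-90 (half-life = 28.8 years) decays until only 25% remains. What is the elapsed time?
t = t½ × log₂(N₀/N) = 57.6 years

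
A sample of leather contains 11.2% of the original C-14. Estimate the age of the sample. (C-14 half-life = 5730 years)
Age = t½ × log₂(1/ratio) = 18100 years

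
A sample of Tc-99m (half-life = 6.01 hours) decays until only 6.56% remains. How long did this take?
t = t½ × log₂(N₀/N) = 23.62 hours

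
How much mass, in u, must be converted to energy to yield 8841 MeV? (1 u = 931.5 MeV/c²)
m = E/c² = 9.491 u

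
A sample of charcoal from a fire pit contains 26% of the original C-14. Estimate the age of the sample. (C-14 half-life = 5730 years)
Age = t½ × log₂(1/ratio) = 11140 years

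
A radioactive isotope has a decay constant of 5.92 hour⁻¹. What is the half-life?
t½ = ln(2)/λ = 0.1171 hours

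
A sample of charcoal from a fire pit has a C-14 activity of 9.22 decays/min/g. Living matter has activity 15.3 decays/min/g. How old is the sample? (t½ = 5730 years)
Age = t½ × log₂(A₀/A) = 4187 years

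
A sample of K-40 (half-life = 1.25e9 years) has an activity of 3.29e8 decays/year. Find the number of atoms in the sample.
N = A/λ = 5.933e17 atoms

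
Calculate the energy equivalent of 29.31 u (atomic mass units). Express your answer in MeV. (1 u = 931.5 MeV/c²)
E = mc² = 27300 MeV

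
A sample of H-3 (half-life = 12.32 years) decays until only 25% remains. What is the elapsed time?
t = t½ × log₂(N₀/N) = 24.64 years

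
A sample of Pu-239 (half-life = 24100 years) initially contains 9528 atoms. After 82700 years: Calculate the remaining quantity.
N = N₀(1/2)^(t/t½) = 883.1 atoms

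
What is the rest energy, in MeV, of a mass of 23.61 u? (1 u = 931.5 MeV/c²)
E = mc² = 21990 MeV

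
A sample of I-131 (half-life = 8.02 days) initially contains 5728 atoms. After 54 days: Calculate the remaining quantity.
N = N₀(1/2)^(t/t½) = 53.84 atoms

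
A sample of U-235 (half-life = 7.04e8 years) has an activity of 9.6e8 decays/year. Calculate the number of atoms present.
N = A/λ = 9.75e17 atoms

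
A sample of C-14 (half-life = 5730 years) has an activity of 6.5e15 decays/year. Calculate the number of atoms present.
N = A/λ = 5.373e19 atoms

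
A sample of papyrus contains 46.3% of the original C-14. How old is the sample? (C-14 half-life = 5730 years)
Age = t½ × log₂(1/ratio) = 6366 years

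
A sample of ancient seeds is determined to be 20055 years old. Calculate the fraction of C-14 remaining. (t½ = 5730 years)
N/N₀ = (1/2)^(t/t½) = 0.08839 = 8.84%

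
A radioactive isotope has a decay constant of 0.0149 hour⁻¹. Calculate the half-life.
t½ = ln(2)/λ = 46.52 hours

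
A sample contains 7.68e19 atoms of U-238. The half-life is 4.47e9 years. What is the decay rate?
A = λN = 1.191e10 decays/year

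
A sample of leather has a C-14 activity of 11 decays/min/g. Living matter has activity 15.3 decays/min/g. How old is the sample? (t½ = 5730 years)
Age = t½ × log₂(A₀/A) = 2728 years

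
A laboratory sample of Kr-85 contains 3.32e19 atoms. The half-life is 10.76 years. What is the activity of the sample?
A = λN = 2.139e18 decays/year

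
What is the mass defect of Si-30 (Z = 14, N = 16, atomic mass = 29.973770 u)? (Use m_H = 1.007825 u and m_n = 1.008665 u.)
Δm = Z·m_H + N·m_n − M = 0.2744 u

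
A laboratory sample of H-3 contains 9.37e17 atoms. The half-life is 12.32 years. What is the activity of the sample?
A = λN = 5.272e16 decays/year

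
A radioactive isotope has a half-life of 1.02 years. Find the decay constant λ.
λ = ln(2)/t½ = 0.6796 year⁻¹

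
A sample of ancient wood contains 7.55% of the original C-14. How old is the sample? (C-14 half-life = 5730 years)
Age = t½ × log₂(1/ratio) = 21360 years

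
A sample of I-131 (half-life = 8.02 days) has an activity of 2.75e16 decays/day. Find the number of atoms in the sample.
N = A/λ = 3.182e17 atoms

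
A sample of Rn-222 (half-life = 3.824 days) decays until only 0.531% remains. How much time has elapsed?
t = t½ × log₂(N₀/N) = 28.9 days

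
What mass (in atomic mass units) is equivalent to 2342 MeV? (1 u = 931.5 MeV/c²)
m = E/c² = 2.514 u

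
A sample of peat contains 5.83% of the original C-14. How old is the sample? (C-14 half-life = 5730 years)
Age = t½ × log₂(1/ratio) = 23500 years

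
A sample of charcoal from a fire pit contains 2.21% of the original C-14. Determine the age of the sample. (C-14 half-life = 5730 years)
Age = t½ × log₂(1/ratio) = 31510 years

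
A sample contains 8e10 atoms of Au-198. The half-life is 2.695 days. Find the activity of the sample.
A = λN = 2.058e10 decays/day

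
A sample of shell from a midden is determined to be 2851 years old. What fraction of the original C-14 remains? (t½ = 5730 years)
N/N₀ = (1/2)^(t/t½) = 0.7083 = 70.8%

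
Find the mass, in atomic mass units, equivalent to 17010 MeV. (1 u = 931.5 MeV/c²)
m = E/c² = 18.26 u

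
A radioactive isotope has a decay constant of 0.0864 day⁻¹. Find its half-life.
t½ = ln(2)/λ = 8.023 days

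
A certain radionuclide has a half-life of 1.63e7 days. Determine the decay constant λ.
λ = ln(2)/t½ = 4.252e-8 day⁻¹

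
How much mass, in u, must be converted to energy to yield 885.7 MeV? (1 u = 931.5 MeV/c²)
m = E/c² = 0.9508 u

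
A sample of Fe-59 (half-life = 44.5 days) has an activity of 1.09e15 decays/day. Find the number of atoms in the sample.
N = A/λ = 6.998e16 atoms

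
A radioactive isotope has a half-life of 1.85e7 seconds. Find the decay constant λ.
λ = ln(2)/t½ = 3.747e-8 second⁻¹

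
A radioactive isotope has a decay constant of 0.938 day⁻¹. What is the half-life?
t½ = ln(2)/λ = 0.739 days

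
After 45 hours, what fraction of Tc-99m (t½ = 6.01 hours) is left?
N/N₀ = (1/2)^(t/t½) = 0.005572 = 0.557%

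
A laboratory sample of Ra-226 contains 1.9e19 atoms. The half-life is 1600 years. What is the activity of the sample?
A = λN = 8.231e15 decays/year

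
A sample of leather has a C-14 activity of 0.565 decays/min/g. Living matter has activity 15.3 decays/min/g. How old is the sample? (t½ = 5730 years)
Age = t½ × log₂(A₀/A) = 27270 years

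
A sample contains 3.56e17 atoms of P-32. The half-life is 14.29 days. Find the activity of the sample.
A = λN = 1.727e16 decays/day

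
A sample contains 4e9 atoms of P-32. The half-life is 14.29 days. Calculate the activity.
A = λN = 1.94e8 decays/day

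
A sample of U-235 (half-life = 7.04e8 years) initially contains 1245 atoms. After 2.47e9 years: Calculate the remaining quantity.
N = N₀(1/2)^(t/t½) = 109.4 atoms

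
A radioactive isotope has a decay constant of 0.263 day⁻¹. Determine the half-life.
t½ = ln(2)/λ = 2.636 days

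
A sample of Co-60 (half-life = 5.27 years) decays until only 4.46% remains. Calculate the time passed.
t = t½ × log₂(N₀/N) = 23.65 years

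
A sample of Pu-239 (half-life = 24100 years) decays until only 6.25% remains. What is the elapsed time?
t = t½ × log₂(N₀/N) = 96400 years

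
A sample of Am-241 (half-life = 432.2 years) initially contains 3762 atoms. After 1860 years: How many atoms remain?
N = N₀(1/2)^(t/t½) = 190.5 atoms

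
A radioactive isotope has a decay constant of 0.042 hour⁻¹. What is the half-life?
t½ = ln(2)/λ = 16.5 hours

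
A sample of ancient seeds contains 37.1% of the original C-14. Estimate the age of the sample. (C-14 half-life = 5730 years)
Age = t½ × log₂(1/ratio) = 8197 years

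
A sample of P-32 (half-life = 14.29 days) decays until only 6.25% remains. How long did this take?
t = t½ × log₂(N₀/N) = 57.16 days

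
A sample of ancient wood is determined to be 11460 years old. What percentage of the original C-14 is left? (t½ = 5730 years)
N/N₀ = (1/2)^(t/t½) = 0.25 = 25%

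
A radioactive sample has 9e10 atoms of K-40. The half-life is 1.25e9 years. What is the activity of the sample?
A = λN = 49.91 decays/year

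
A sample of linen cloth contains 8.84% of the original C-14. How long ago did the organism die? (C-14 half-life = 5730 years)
Age = t½ × log₂(1/ratio) = 20050 years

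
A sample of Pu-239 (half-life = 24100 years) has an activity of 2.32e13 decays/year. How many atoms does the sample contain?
N = A/λ = 8.066e17 atoms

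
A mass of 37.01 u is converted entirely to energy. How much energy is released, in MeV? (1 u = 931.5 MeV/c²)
E = mc² = 34470 MeV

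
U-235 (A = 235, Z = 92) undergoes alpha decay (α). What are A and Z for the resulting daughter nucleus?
Daughter: A = 231, Z = 90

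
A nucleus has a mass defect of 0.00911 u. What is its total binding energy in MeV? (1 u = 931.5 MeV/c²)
B.E. = Δm × 931.5 = 8.486 MeV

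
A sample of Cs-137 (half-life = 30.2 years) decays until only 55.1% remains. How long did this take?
t = t½ × log₂(N₀/N) = 25.97 years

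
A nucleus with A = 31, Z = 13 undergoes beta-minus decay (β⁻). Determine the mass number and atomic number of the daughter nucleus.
Daughter: A = 31, Z = 14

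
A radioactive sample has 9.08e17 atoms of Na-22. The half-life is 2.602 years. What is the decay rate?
A = λN = 2.419e17 decays/year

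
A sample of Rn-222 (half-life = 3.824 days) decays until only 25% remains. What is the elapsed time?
t = t½ × log₂(N₀/N) = 7.648 days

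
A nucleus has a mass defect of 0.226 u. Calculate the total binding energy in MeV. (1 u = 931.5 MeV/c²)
B.E. = Δm × 931.5 = 210.5 MeV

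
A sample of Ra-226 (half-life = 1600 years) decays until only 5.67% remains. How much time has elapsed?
t = t½ × log₂(N₀/N) = 6625 years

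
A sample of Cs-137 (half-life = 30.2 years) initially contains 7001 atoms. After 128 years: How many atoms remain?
N = N₀(1/2)^(t/t½) = 370.9 atoms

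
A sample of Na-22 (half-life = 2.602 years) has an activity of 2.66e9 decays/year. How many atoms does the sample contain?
N = A/λ = 9.985e9 atoms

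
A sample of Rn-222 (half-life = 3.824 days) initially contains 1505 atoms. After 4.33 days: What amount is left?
N = N₀(1/2)^(t/t½) = 686.6 atoms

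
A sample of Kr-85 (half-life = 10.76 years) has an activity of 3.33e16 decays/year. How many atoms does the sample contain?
N = A/λ = 5.169e17 atoms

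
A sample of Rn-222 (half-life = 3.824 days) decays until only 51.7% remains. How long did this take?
t = t½ × log₂(N₀/N) = 3.64 days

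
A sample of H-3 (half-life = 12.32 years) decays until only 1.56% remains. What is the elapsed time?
t = t½ × log₂(N₀/N) = 73.95 years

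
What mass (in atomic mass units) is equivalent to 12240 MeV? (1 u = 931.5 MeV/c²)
m = E/c² = 13.14 u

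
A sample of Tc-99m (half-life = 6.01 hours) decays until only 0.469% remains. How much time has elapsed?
t = t½ × log₂(N₀/N) = 46.49 hours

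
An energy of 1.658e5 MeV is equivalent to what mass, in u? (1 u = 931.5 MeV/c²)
m = E/c² = 178 u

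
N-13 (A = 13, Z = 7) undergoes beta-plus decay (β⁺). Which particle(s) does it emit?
β⁺: positron (e⁺) + neutrino (νₑ)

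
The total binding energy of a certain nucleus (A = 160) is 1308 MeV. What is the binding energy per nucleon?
B.E./A = 1308/160 = 8.175 MeV/nucleon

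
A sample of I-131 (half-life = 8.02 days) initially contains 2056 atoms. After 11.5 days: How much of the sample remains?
N = N₀(1/2)^(t/t½) = 761 atoms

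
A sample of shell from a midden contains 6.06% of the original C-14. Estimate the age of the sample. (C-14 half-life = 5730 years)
Age = t½ × log₂(1/ratio) = 23180 years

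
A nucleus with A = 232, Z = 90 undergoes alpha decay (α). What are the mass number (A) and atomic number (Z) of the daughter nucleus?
Daughter: A = 228, Z = 88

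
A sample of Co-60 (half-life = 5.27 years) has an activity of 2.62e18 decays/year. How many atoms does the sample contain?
N = A/λ = 1.992e19 atoms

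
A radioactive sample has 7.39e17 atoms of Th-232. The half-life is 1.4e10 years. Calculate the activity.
A = λN = 3.659e7 decays/year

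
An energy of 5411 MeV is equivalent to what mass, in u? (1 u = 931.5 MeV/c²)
m = E/c² = 5.809 u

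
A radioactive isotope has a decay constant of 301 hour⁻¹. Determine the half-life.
t½ = ln(2)/λ = 0.002303 hours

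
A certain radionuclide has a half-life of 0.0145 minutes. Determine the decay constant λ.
λ = ln(2)/t½ = 47.8 minute⁻¹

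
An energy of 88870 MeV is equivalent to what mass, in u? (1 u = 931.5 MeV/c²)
m = E/c² = 95.41 u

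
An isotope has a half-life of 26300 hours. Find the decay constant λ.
λ = ln(2)/t½ = 2.636e-5 hour⁻¹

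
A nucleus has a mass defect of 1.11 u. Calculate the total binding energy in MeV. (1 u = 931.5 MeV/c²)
B.E. = Δm × 931.5 = 1034 MeV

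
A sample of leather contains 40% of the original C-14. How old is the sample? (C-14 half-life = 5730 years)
Age = t½ × log₂(1/ratio) = 7575 years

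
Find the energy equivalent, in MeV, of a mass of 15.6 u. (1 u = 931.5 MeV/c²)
E = mc² = 14530 MeV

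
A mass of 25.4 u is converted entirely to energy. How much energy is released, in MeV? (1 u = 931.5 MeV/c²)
E = mc² = 23660 MeV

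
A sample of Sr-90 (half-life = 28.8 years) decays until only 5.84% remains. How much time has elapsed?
t = t½ × log₂(N₀/N) = 118 years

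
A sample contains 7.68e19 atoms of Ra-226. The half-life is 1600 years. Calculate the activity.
A = λN = 3.327e16 decays/year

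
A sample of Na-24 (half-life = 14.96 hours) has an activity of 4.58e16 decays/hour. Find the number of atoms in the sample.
N = A/λ = 9.885e17 atoms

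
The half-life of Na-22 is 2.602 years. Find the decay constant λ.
λ = ln(2)/t½ = 0.2664 year⁻¹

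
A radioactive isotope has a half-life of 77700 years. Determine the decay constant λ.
λ = ln(2)/t½ = 8.921e-6 year⁻¹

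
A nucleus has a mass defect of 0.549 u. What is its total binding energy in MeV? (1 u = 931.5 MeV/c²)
B.E. = Δm × 931.5 = 511.4 MeV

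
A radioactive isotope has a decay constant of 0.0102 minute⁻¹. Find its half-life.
t½ = ln(2)/λ = 67.96 minutes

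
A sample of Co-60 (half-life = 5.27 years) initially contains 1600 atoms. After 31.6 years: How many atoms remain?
N = N₀(1/2)^(t/t½) = 25.07 atoms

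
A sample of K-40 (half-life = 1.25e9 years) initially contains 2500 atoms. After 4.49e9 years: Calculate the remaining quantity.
N = N₀(1/2)^(t/t½) = 207.3 atoms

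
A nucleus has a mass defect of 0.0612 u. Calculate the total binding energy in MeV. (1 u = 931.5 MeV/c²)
B.E. = Δm × 931.5 = 57.01 MeV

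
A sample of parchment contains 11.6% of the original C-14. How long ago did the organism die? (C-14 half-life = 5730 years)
Age = t½ × log₂(1/ratio) = 17810 years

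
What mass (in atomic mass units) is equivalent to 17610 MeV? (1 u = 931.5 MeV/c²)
m = E/c² = 18.9 u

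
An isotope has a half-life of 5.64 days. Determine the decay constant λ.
λ = ln(2)/t½ = 0.1229 day⁻¹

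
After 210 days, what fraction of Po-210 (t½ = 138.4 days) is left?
N/N₀ = (1/2)^(t/t½) = 0.3493 = 34.9%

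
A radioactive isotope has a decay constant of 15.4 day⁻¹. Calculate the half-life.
t½ = ln(2)/λ = 0.04501 days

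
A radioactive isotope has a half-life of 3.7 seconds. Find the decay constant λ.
λ = ln(2)/t½ = 0.1873 second⁻¹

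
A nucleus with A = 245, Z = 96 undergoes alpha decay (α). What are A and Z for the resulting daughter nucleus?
Daughter: A = 241, Z = 94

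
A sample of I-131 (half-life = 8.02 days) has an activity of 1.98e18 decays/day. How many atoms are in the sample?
N = A/λ = 2.291e19 atoms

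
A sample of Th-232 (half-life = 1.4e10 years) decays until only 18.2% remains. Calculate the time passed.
t = t½ × log₂(N₀/N) = 3.441e10 years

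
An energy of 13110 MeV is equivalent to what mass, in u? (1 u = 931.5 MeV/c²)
m = E/c² = 14.07 u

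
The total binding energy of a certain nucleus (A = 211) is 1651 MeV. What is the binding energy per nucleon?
B.E./A = 1651/211 = 7.825 MeV/nucleon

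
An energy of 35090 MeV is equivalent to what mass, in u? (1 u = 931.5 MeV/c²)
m = E/c² = 37.67 u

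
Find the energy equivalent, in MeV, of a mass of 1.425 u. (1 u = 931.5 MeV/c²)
E = mc² = 1327 MeV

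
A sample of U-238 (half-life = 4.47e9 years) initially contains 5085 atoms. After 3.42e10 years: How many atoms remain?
N = N₀(1/2)^(t/t½) = 25.3 atoms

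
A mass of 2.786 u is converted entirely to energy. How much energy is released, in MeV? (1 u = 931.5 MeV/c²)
E = mc² = 2595 MeV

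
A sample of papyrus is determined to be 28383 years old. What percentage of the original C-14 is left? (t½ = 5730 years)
N/N₀ = (1/2)^(t/t½) = 0.03228 = 3.23%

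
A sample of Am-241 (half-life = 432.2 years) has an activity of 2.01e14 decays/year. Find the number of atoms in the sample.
N = A/λ = 1.253e17 atoms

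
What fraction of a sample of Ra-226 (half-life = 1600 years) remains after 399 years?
N/N₀ = (1/2)^(t/t½) = 0.8413 = 84.1%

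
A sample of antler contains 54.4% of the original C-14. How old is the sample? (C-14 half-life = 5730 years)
Age = t½ × log₂(1/ratio) = 5033 years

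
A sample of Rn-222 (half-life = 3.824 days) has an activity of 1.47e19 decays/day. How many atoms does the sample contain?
N = A/λ = 8.11e19 atoms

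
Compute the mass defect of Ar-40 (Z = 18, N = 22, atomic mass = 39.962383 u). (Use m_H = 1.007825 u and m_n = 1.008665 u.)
Δm = Z·m_H + N·m_n − M = 0.3691 u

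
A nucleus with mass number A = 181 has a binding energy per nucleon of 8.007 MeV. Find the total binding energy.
B.E. = 8.007 × 181 = 1449 MeV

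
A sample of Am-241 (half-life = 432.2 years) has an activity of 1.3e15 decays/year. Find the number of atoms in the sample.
N = A/λ = 8.106e17 atoms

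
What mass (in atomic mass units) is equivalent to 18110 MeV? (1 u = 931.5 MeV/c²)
m = E/c² = 19.44 u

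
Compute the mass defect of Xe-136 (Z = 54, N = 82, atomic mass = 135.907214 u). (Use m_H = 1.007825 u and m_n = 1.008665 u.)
Δm = Z·m_H + N·m_n − M = 1.226 u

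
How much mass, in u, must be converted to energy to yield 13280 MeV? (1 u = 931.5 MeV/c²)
m = E/c² = 14.26 u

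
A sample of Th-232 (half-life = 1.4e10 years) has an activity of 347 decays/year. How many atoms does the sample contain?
N = A/λ = 7.009e12 atoms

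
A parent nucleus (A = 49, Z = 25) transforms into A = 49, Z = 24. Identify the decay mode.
ΔA = 0, ΔZ = -1 ⇒ beta-plus decay (β⁺) or electron capture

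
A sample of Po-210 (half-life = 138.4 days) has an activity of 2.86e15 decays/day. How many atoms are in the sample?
N = A/λ = 5.711e17 atoms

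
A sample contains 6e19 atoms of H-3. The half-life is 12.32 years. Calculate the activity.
A = λN = 3.376e18 decays/year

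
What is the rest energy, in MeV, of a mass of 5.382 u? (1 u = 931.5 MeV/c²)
E = mc² = 5013 MeV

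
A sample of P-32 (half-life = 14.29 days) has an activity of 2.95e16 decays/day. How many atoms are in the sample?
N = A/λ = 6.082e17 atoms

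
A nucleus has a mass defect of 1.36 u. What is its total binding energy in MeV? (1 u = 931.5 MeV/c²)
B.E. = Δm × 931.5 = 1267 MeV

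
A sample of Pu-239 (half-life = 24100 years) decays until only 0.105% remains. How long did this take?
t = t½ × log₂(N₀/N) = 2.385e5 years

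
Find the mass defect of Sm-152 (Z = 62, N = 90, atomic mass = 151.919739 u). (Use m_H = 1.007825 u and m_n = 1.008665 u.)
Δm = Z·m_H + N·m_n − M = 1.345 u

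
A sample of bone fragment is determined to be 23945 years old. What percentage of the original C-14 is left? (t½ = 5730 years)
N/N₀ = (1/2)^(t/t½) = 0.05521 = 5.52%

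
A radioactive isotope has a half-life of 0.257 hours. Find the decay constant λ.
λ = ln(2)/t½ = 2.697 hour⁻¹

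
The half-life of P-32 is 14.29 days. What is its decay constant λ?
λ = ln(2)/t½ = 0.04851 day⁻¹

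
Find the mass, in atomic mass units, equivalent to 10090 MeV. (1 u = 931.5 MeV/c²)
m = E/c² = 10.83 u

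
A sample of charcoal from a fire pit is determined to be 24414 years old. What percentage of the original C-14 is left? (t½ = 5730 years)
N/N₀ = (1/2)^(t/t½) = 0.05217 = 5.22%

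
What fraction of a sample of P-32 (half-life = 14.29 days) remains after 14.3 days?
N/N₀ = (1/2)^(t/t½) = 0.4998 = 50%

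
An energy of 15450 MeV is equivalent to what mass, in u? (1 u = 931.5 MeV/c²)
m = E/c² = 16.59 u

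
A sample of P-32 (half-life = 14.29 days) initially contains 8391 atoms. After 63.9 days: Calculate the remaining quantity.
N = N₀(1/2)^(t/t½) = 378.2 atoms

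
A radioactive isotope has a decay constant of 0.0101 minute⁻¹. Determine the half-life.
t½ = ln(2)/λ = 68.63 minutes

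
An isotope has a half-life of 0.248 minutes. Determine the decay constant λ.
λ = ln(2)/t½ = 2.795 minute⁻¹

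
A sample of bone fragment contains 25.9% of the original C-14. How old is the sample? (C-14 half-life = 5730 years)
Age = t½ × log₂(1/ratio) = 11170 years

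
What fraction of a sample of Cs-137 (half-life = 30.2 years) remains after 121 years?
N/N₀ = (1/2)^(t/t½) = 0.06221 = 6.22%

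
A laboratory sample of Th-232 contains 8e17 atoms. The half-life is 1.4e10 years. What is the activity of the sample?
A = λN = 3.961e7 decays/year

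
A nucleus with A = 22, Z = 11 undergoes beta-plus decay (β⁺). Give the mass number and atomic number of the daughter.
Daughter: A = 22, Z = 10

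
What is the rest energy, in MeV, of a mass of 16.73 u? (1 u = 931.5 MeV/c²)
E = mc² = 15580 MeV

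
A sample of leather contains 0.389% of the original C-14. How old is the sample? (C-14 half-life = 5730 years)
Age = t½ × log₂(1/ratio) = 45870 years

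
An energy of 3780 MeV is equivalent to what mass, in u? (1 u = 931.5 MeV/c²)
m = E/c² = 4.058 u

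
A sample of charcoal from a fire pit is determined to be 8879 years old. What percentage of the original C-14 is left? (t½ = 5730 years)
N/N₀ = (1/2)^(t/t½) = 0.3416 = 34.2%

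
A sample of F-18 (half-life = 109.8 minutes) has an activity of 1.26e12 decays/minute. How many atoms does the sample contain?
N = A/λ = 1.996e14 atoms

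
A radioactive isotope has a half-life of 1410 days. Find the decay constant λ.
λ = ln(2)/t½ = 4.916e-4 day⁻¹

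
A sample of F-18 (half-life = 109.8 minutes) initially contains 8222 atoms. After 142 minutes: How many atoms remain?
N = N₀(1/2)^(t/t½) = 3355 atoms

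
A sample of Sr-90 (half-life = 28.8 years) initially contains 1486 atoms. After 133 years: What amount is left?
N = N₀(1/2)^(t/t½) = 60.51 atoms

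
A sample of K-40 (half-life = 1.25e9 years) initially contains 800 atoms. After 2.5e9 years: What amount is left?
N = N₀(1/2)^(t/t½) = 200 atoms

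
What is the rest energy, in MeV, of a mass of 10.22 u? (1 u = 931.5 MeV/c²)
E = mc² = 9520 MeV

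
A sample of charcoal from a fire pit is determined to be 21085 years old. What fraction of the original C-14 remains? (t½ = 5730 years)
N/N₀ = (1/2)^(t/t½) = 0.07803 = 7.8%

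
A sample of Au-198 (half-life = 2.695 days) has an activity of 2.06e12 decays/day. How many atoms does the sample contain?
N = A/λ = 8.009e12 atoms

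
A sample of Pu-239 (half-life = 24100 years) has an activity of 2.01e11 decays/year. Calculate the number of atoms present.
N = A/λ = 6.989e15 atoms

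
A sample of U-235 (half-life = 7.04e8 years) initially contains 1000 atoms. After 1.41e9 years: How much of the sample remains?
N = N₀(1/2)^(t/t½) = 249.5 atoms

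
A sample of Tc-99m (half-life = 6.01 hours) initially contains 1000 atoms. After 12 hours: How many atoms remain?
N = N₀(1/2)^(t/t½) = 250.6 atoms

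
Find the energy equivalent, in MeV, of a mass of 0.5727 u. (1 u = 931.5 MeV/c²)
E = mc² = 533.5 MeV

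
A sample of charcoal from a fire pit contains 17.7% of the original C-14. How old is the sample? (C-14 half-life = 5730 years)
Age = t½ × log₂(1/ratio) = 14310 years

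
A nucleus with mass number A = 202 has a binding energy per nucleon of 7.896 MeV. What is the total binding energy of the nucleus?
B.E. = 7.896 × 202 = 1595 MeV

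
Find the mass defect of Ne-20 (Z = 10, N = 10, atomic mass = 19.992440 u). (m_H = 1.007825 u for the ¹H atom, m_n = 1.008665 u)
Δm = Z·m_H + N·m_n − M = 0.1725 u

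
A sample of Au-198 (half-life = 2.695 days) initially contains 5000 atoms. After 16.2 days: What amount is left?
N = N₀(1/2)^(t/t½) = 77.52 atoms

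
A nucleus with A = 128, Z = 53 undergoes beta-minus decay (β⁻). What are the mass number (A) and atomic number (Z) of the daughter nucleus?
Daughter: A = 128, Z = 54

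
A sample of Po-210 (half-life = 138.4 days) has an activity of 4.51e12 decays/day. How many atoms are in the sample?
N = A/λ = 9.005e14 atoms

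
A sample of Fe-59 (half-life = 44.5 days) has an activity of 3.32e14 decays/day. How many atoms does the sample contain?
N = A/λ = 2.131e16 atoms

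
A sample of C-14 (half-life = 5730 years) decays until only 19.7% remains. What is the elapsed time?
t = t½ × log₂(N₀/N) = 13430 years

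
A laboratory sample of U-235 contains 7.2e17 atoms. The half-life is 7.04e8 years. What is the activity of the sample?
A = λN = 7.089e8 decays/year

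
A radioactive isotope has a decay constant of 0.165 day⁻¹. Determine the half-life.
t½ = ln(2)/λ = 4.201 days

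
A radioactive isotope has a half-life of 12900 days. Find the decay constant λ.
λ = ln(2)/t½ = 5.373e-5 day⁻¹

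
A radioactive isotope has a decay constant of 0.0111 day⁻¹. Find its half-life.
t½ = ln(2)/λ = 62.45 days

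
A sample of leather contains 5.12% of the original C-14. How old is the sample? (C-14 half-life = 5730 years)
Age = t½ × log₂(1/ratio) = 24570 years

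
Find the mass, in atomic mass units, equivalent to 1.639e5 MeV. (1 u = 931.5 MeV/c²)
m = E/c² = 176 u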